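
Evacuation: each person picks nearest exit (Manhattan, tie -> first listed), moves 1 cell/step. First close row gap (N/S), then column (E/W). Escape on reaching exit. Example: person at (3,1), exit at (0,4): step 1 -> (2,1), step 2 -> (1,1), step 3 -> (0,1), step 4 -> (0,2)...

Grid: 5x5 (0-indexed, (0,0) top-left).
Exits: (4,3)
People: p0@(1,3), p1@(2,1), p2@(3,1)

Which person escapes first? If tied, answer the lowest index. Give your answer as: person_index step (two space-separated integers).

Answer: 0 3

Derivation:
Step 1: p0:(1,3)->(2,3) | p1:(2,1)->(3,1) | p2:(3,1)->(4,1)
Step 2: p0:(2,3)->(3,3) | p1:(3,1)->(4,1) | p2:(4,1)->(4,2)
Step 3: p0:(3,3)->(4,3)->EXIT | p1:(4,1)->(4,2) | p2:(4,2)->(4,3)->EXIT
Step 4: p0:escaped | p1:(4,2)->(4,3)->EXIT | p2:escaped
Exit steps: [3, 4, 3]
First to escape: p0 at step 3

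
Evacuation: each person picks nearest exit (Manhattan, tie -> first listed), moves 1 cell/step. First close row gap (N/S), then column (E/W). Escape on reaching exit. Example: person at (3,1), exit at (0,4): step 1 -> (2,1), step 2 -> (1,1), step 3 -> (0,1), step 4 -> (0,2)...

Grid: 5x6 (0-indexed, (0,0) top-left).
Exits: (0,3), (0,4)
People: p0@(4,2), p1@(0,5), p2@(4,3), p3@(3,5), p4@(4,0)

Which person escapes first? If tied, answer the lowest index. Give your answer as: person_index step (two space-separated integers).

Step 1: p0:(4,2)->(3,2) | p1:(0,5)->(0,4)->EXIT | p2:(4,3)->(3,3) | p3:(3,5)->(2,5) | p4:(4,0)->(3,0)
Step 2: p0:(3,2)->(2,2) | p1:escaped | p2:(3,3)->(2,3) | p3:(2,5)->(1,5) | p4:(3,0)->(2,0)
Step 3: p0:(2,2)->(1,2) | p1:escaped | p2:(2,3)->(1,3) | p3:(1,5)->(0,5) | p4:(2,0)->(1,0)
Step 4: p0:(1,2)->(0,2) | p1:escaped | p2:(1,3)->(0,3)->EXIT | p3:(0,5)->(0,4)->EXIT | p4:(1,0)->(0,0)
Step 5: p0:(0,2)->(0,3)->EXIT | p1:escaped | p2:escaped | p3:escaped | p4:(0,0)->(0,1)
Step 6: p0:escaped | p1:escaped | p2:escaped | p3:escaped | p4:(0,1)->(0,2)
Step 7: p0:escaped | p1:escaped | p2:escaped | p3:escaped | p4:(0,2)->(0,3)->EXIT
Exit steps: [5, 1, 4, 4, 7]
First to escape: p1 at step 1

Answer: 1 1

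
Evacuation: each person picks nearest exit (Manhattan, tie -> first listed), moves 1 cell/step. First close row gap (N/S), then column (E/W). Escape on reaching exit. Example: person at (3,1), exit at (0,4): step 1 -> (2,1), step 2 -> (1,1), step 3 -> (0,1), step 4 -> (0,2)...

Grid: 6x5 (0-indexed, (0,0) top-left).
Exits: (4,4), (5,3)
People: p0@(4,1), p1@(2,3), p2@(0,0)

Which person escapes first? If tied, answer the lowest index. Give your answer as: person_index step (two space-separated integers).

Answer: 0 3

Derivation:
Step 1: p0:(4,1)->(4,2) | p1:(2,3)->(3,3) | p2:(0,0)->(1,0)
Step 2: p0:(4,2)->(4,3) | p1:(3,3)->(4,3) | p2:(1,0)->(2,0)
Step 3: p0:(4,3)->(4,4)->EXIT | p1:(4,3)->(4,4)->EXIT | p2:(2,0)->(3,0)
Step 4: p0:escaped | p1:escaped | p2:(3,0)->(4,0)
Step 5: p0:escaped | p1:escaped | p2:(4,0)->(4,1)
Step 6: p0:escaped | p1:escaped | p2:(4,1)->(4,2)
Step 7: p0:escaped | p1:escaped | p2:(4,2)->(4,3)
Step 8: p0:escaped | p1:escaped | p2:(4,3)->(4,4)->EXIT
Exit steps: [3, 3, 8]
First to escape: p0 at step 3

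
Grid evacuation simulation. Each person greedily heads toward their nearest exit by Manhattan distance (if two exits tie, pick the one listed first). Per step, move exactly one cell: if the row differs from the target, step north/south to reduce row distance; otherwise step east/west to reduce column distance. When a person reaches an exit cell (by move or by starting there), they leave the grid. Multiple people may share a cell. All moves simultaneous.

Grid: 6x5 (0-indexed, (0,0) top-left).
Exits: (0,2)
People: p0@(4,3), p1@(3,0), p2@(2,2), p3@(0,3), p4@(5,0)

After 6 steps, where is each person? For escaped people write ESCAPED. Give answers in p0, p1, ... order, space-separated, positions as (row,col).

Step 1: p0:(4,3)->(3,3) | p1:(3,0)->(2,0) | p2:(2,2)->(1,2) | p3:(0,3)->(0,2)->EXIT | p4:(5,0)->(4,0)
Step 2: p0:(3,3)->(2,3) | p1:(2,0)->(1,0) | p2:(1,2)->(0,2)->EXIT | p3:escaped | p4:(4,0)->(3,0)
Step 3: p0:(2,3)->(1,3) | p1:(1,0)->(0,0) | p2:escaped | p3:escaped | p4:(3,0)->(2,0)
Step 4: p0:(1,3)->(0,3) | p1:(0,0)->(0,1) | p2:escaped | p3:escaped | p4:(2,0)->(1,0)
Step 5: p0:(0,3)->(0,2)->EXIT | p1:(0,1)->(0,2)->EXIT | p2:escaped | p3:escaped | p4:(1,0)->(0,0)
Step 6: p0:escaped | p1:escaped | p2:escaped | p3:escaped | p4:(0,0)->(0,1)

ESCAPED ESCAPED ESCAPED ESCAPED (0,1)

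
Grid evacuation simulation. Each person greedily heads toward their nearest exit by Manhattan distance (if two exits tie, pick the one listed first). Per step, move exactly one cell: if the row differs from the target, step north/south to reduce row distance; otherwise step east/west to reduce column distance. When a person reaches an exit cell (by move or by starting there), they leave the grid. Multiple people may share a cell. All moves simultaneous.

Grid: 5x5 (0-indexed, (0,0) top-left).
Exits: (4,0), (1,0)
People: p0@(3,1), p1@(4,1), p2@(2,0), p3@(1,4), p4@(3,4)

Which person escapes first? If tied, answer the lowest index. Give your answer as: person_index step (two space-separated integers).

Step 1: p0:(3,1)->(4,1) | p1:(4,1)->(4,0)->EXIT | p2:(2,0)->(1,0)->EXIT | p3:(1,4)->(1,3) | p4:(3,4)->(4,4)
Step 2: p0:(4,1)->(4,0)->EXIT | p1:escaped | p2:escaped | p3:(1,3)->(1,2) | p4:(4,4)->(4,3)
Step 3: p0:escaped | p1:escaped | p2:escaped | p3:(1,2)->(1,1) | p4:(4,3)->(4,2)
Step 4: p0:escaped | p1:escaped | p2:escaped | p3:(1,1)->(1,0)->EXIT | p4:(4,2)->(4,1)
Step 5: p0:escaped | p1:escaped | p2:escaped | p3:escaped | p4:(4,1)->(4,0)->EXIT
Exit steps: [2, 1, 1, 4, 5]
First to escape: p1 at step 1

Answer: 1 1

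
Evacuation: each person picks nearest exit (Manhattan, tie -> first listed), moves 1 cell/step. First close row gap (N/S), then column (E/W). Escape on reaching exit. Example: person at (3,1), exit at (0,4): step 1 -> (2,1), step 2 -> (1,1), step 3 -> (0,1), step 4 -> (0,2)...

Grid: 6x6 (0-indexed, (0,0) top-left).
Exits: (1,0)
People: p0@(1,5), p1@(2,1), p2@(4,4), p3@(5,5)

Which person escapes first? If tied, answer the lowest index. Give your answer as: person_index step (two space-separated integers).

Answer: 1 2

Derivation:
Step 1: p0:(1,5)->(1,4) | p1:(2,1)->(1,1) | p2:(4,4)->(3,4) | p3:(5,5)->(4,5)
Step 2: p0:(1,4)->(1,3) | p1:(1,1)->(1,0)->EXIT | p2:(3,4)->(2,4) | p3:(4,5)->(3,5)
Step 3: p0:(1,3)->(1,2) | p1:escaped | p2:(2,4)->(1,4) | p3:(3,5)->(2,5)
Step 4: p0:(1,2)->(1,1) | p1:escaped | p2:(1,4)->(1,3) | p3:(2,5)->(1,5)
Step 5: p0:(1,1)->(1,0)->EXIT | p1:escaped | p2:(1,3)->(1,2) | p3:(1,5)->(1,4)
Step 6: p0:escaped | p1:escaped | p2:(1,2)->(1,1) | p3:(1,4)->(1,3)
Step 7: p0:escaped | p1:escaped | p2:(1,1)->(1,0)->EXIT | p3:(1,3)->(1,2)
Step 8: p0:escaped | p1:escaped | p2:escaped | p3:(1,2)->(1,1)
Step 9: p0:escaped | p1:escaped | p2:escaped | p3:(1,1)->(1,0)->EXIT
Exit steps: [5, 2, 7, 9]
First to escape: p1 at step 2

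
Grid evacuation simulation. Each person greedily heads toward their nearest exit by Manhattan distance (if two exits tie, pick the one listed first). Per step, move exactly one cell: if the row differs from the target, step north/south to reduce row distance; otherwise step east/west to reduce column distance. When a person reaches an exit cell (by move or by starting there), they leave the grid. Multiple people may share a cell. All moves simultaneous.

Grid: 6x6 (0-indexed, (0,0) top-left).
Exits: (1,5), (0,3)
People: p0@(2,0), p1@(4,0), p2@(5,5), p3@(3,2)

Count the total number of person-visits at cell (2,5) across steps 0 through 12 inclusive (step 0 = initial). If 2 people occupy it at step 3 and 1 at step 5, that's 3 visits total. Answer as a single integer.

Answer: 1

Derivation:
Step 0: p0@(2,0) p1@(4,0) p2@(5,5) p3@(3,2) -> at (2,5): 0 [-], cum=0
Step 1: p0@(1,0) p1@(3,0) p2@(4,5) p3@(2,2) -> at (2,5): 0 [-], cum=0
Step 2: p0@(0,0) p1@(2,0) p2@(3,5) p3@(1,2) -> at (2,5): 0 [-], cum=0
Step 3: p0@(0,1) p1@(1,0) p2@(2,5) p3@(0,2) -> at (2,5): 1 [p2], cum=1
Step 4: p0@(0,2) p1@(0,0) p2@ESC p3@ESC -> at (2,5): 0 [-], cum=1
Step 5: p0@ESC p1@(0,1) p2@ESC p3@ESC -> at (2,5): 0 [-], cum=1
Step 6: p0@ESC p1@(0,2) p2@ESC p3@ESC -> at (2,5): 0 [-], cum=1
Step 7: p0@ESC p1@ESC p2@ESC p3@ESC -> at (2,5): 0 [-], cum=1
Total visits = 1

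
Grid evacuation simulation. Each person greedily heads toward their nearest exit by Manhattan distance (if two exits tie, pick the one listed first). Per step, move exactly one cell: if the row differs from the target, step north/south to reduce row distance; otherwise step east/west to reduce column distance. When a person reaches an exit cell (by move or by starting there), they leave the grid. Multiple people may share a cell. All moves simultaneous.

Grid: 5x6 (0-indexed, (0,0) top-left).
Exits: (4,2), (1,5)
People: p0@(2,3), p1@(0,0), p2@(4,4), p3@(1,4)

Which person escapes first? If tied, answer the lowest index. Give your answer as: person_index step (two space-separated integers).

Step 1: p0:(2,3)->(3,3) | p1:(0,0)->(1,0) | p2:(4,4)->(4,3) | p3:(1,4)->(1,5)->EXIT
Step 2: p0:(3,3)->(4,3) | p1:(1,0)->(2,0) | p2:(4,3)->(4,2)->EXIT | p3:escaped
Step 3: p0:(4,3)->(4,2)->EXIT | p1:(2,0)->(3,0) | p2:escaped | p3:escaped
Step 4: p0:escaped | p1:(3,0)->(4,0) | p2:escaped | p3:escaped
Step 5: p0:escaped | p1:(4,0)->(4,1) | p2:escaped | p3:escaped
Step 6: p0:escaped | p1:(4,1)->(4,2)->EXIT | p2:escaped | p3:escaped
Exit steps: [3, 6, 2, 1]
First to escape: p3 at step 1

Answer: 3 1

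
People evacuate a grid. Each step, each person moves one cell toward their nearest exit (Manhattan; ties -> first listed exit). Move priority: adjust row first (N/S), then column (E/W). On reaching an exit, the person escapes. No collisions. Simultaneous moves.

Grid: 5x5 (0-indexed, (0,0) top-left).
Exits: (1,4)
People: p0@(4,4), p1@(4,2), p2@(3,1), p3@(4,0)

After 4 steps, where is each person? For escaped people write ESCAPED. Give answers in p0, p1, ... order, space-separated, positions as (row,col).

Step 1: p0:(4,4)->(3,4) | p1:(4,2)->(3,2) | p2:(3,1)->(2,1) | p3:(4,0)->(3,0)
Step 2: p0:(3,4)->(2,4) | p1:(3,2)->(2,2) | p2:(2,1)->(1,1) | p3:(3,0)->(2,0)
Step 3: p0:(2,4)->(1,4)->EXIT | p1:(2,2)->(1,2) | p2:(1,1)->(1,2) | p3:(2,0)->(1,0)
Step 4: p0:escaped | p1:(1,2)->(1,3) | p2:(1,2)->(1,3) | p3:(1,0)->(1,1)

ESCAPED (1,3) (1,3) (1,1)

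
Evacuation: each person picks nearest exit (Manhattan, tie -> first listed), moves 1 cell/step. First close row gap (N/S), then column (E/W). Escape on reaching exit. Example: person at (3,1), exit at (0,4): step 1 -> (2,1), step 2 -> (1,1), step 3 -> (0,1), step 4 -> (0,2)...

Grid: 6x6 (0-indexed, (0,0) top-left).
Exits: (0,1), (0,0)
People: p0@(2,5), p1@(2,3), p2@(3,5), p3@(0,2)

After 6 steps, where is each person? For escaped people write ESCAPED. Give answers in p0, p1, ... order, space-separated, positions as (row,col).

Step 1: p0:(2,5)->(1,5) | p1:(2,3)->(1,3) | p2:(3,5)->(2,5) | p3:(0,2)->(0,1)->EXIT
Step 2: p0:(1,5)->(0,5) | p1:(1,3)->(0,3) | p2:(2,5)->(1,5) | p3:escaped
Step 3: p0:(0,5)->(0,4) | p1:(0,3)->(0,2) | p2:(1,5)->(0,5) | p3:escaped
Step 4: p0:(0,4)->(0,3) | p1:(0,2)->(0,1)->EXIT | p2:(0,5)->(0,4) | p3:escaped
Step 5: p0:(0,3)->(0,2) | p1:escaped | p2:(0,4)->(0,3) | p3:escaped
Step 6: p0:(0,2)->(0,1)->EXIT | p1:escaped | p2:(0,3)->(0,2) | p3:escaped

ESCAPED ESCAPED (0,2) ESCAPED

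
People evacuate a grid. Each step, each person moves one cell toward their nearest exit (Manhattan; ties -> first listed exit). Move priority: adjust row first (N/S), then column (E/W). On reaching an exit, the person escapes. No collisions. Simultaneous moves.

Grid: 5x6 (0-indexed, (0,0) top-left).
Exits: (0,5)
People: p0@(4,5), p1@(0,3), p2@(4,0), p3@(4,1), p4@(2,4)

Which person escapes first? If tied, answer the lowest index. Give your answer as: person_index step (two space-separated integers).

Step 1: p0:(4,5)->(3,5) | p1:(0,3)->(0,4) | p2:(4,0)->(3,0) | p3:(4,1)->(3,1) | p4:(2,4)->(1,4)
Step 2: p0:(3,5)->(2,5) | p1:(0,4)->(0,5)->EXIT | p2:(3,0)->(2,0) | p3:(3,1)->(2,1) | p4:(1,4)->(0,4)
Step 3: p0:(2,5)->(1,5) | p1:escaped | p2:(2,0)->(1,0) | p3:(2,1)->(1,1) | p4:(0,4)->(0,5)->EXIT
Step 4: p0:(1,5)->(0,5)->EXIT | p1:escaped | p2:(1,0)->(0,0) | p3:(1,1)->(0,1) | p4:escaped
Step 5: p0:escaped | p1:escaped | p2:(0,0)->(0,1) | p3:(0,1)->(0,2) | p4:escaped
Step 6: p0:escaped | p1:escaped | p2:(0,1)->(0,2) | p3:(0,2)->(0,3) | p4:escaped
Step 7: p0:escaped | p1:escaped | p2:(0,2)->(0,3) | p3:(0,3)->(0,4) | p4:escaped
Step 8: p0:escaped | p1:escaped | p2:(0,3)->(0,4) | p3:(0,4)->(0,5)->EXIT | p4:escaped
Step 9: p0:escaped | p1:escaped | p2:(0,4)->(0,5)->EXIT | p3:escaped | p4:escaped
Exit steps: [4, 2, 9, 8, 3]
First to escape: p1 at step 2

Answer: 1 2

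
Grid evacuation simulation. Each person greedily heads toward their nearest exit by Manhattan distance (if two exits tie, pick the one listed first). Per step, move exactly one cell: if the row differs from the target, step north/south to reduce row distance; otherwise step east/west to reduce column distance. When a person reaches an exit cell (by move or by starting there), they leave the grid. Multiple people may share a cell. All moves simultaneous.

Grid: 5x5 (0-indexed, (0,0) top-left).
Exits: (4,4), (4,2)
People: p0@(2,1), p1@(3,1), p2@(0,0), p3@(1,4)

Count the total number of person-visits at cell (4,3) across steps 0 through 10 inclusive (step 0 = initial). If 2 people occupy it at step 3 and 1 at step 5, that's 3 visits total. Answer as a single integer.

Answer: 0

Derivation:
Step 0: p0@(2,1) p1@(3,1) p2@(0,0) p3@(1,4) -> at (4,3): 0 [-], cum=0
Step 1: p0@(3,1) p1@(4,1) p2@(1,0) p3@(2,4) -> at (4,3): 0 [-], cum=0
Step 2: p0@(4,1) p1@ESC p2@(2,0) p3@(3,4) -> at (4,3): 0 [-], cum=0
Step 3: p0@ESC p1@ESC p2@(3,0) p3@ESC -> at (4,3): 0 [-], cum=0
Step 4: p0@ESC p1@ESC p2@(4,0) p3@ESC -> at (4,3): 0 [-], cum=0
Step 5: p0@ESC p1@ESC p2@(4,1) p3@ESC -> at (4,3): 0 [-], cum=0
Step 6: p0@ESC p1@ESC p2@ESC p3@ESC -> at (4,3): 0 [-], cum=0
Total visits = 0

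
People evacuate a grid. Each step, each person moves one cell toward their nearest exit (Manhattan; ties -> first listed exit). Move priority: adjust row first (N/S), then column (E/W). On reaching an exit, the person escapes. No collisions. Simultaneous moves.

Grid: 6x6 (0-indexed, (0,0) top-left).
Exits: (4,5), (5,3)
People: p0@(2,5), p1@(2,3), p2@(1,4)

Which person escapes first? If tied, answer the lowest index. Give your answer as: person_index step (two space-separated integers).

Answer: 0 2

Derivation:
Step 1: p0:(2,5)->(3,5) | p1:(2,3)->(3,3) | p2:(1,4)->(2,4)
Step 2: p0:(3,5)->(4,5)->EXIT | p1:(3,3)->(4,3) | p2:(2,4)->(3,4)
Step 3: p0:escaped | p1:(4,3)->(5,3)->EXIT | p2:(3,4)->(4,4)
Step 4: p0:escaped | p1:escaped | p2:(4,4)->(4,5)->EXIT
Exit steps: [2, 3, 4]
First to escape: p0 at step 2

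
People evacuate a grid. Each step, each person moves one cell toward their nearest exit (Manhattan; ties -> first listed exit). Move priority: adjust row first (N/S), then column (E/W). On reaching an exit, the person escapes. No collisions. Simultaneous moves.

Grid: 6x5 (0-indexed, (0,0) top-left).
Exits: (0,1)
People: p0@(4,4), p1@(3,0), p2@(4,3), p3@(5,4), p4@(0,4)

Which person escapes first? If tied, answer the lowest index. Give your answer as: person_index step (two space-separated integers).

Step 1: p0:(4,4)->(3,4) | p1:(3,0)->(2,0) | p2:(4,3)->(3,3) | p3:(5,4)->(4,4) | p4:(0,4)->(0,3)
Step 2: p0:(3,4)->(2,4) | p1:(2,0)->(1,0) | p2:(3,3)->(2,3) | p3:(4,4)->(3,4) | p4:(0,3)->(0,2)
Step 3: p0:(2,4)->(1,4) | p1:(1,0)->(0,0) | p2:(2,3)->(1,3) | p3:(3,4)->(2,4) | p4:(0,2)->(0,1)->EXIT
Step 4: p0:(1,4)->(0,4) | p1:(0,0)->(0,1)->EXIT | p2:(1,3)->(0,3) | p3:(2,4)->(1,4) | p4:escaped
Step 5: p0:(0,4)->(0,3) | p1:escaped | p2:(0,3)->(0,2) | p3:(1,4)->(0,4) | p4:escaped
Step 6: p0:(0,3)->(0,2) | p1:escaped | p2:(0,2)->(0,1)->EXIT | p3:(0,4)->(0,3) | p4:escaped
Step 7: p0:(0,2)->(0,1)->EXIT | p1:escaped | p2:escaped | p3:(0,3)->(0,2) | p4:escaped
Step 8: p0:escaped | p1:escaped | p2:escaped | p3:(0,2)->(0,1)->EXIT | p4:escaped
Exit steps: [7, 4, 6, 8, 3]
First to escape: p4 at step 3

Answer: 4 3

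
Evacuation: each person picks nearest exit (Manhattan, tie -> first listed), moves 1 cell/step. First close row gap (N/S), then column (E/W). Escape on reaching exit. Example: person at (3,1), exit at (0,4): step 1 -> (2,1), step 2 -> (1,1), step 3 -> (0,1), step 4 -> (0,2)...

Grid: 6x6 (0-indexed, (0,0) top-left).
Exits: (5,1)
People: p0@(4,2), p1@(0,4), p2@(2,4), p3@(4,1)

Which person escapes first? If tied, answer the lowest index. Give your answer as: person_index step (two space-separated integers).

Answer: 3 1

Derivation:
Step 1: p0:(4,2)->(5,2) | p1:(0,4)->(1,4) | p2:(2,4)->(3,4) | p3:(4,1)->(5,1)->EXIT
Step 2: p0:(5,2)->(5,1)->EXIT | p1:(1,4)->(2,4) | p2:(3,4)->(4,4) | p3:escaped
Step 3: p0:escaped | p1:(2,4)->(3,4) | p2:(4,4)->(5,4) | p3:escaped
Step 4: p0:escaped | p1:(3,4)->(4,4) | p2:(5,4)->(5,3) | p3:escaped
Step 5: p0:escaped | p1:(4,4)->(5,4) | p2:(5,3)->(5,2) | p3:escaped
Step 6: p0:escaped | p1:(5,4)->(5,3) | p2:(5,2)->(5,1)->EXIT | p3:escaped
Step 7: p0:escaped | p1:(5,3)->(5,2) | p2:escaped | p3:escaped
Step 8: p0:escaped | p1:(5,2)->(5,1)->EXIT | p2:escaped | p3:escaped
Exit steps: [2, 8, 6, 1]
First to escape: p3 at step 1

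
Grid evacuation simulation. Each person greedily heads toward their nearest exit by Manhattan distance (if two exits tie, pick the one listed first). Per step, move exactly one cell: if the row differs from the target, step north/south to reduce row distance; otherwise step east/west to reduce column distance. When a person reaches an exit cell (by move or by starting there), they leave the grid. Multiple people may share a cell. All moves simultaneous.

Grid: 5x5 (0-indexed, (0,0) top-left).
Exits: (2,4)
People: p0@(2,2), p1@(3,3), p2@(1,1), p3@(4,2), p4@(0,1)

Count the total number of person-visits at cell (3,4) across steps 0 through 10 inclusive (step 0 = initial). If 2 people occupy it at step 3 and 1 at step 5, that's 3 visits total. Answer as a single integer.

Step 0: p0@(2,2) p1@(3,3) p2@(1,1) p3@(4,2) p4@(0,1) -> at (3,4): 0 [-], cum=0
Step 1: p0@(2,3) p1@(2,3) p2@(2,1) p3@(3,2) p4@(1,1) -> at (3,4): 0 [-], cum=0
Step 2: p0@ESC p1@ESC p2@(2,2) p3@(2,2) p4@(2,1) -> at (3,4): 0 [-], cum=0
Step 3: p0@ESC p1@ESC p2@(2,3) p3@(2,3) p4@(2,2) -> at (3,4): 0 [-], cum=0
Step 4: p0@ESC p1@ESC p2@ESC p3@ESC p4@(2,3) -> at (3,4): 0 [-], cum=0
Step 5: p0@ESC p1@ESC p2@ESC p3@ESC p4@ESC -> at (3,4): 0 [-], cum=0
Total visits = 0

Answer: 0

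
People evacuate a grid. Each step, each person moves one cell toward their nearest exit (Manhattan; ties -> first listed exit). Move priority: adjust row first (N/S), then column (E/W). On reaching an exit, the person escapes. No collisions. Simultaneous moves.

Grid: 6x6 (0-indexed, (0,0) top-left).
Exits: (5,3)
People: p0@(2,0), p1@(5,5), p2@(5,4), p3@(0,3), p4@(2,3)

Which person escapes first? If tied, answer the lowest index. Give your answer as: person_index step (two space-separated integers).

Answer: 2 1

Derivation:
Step 1: p0:(2,0)->(3,0) | p1:(5,5)->(5,4) | p2:(5,4)->(5,3)->EXIT | p3:(0,3)->(1,3) | p4:(2,3)->(3,3)
Step 2: p0:(3,0)->(4,0) | p1:(5,4)->(5,3)->EXIT | p2:escaped | p3:(1,3)->(2,3) | p4:(3,3)->(4,3)
Step 3: p0:(4,0)->(5,0) | p1:escaped | p2:escaped | p3:(2,3)->(3,3) | p4:(4,3)->(5,3)->EXIT
Step 4: p0:(5,0)->(5,1) | p1:escaped | p2:escaped | p3:(3,3)->(4,3) | p4:escaped
Step 5: p0:(5,1)->(5,2) | p1:escaped | p2:escaped | p3:(4,3)->(5,3)->EXIT | p4:escaped
Step 6: p0:(5,2)->(5,3)->EXIT | p1:escaped | p2:escaped | p3:escaped | p4:escaped
Exit steps: [6, 2, 1, 5, 3]
First to escape: p2 at step 1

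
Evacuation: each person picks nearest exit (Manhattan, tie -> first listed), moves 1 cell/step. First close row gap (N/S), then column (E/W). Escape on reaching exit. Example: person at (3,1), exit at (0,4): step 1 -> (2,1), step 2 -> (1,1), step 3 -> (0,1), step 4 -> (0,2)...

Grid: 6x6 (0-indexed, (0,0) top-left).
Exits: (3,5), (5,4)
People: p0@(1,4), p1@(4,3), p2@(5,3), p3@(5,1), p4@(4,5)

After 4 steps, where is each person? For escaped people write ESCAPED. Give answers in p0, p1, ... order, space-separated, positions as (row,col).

Step 1: p0:(1,4)->(2,4) | p1:(4,3)->(5,3) | p2:(5,3)->(5,4)->EXIT | p3:(5,1)->(5,2) | p4:(4,5)->(3,5)->EXIT
Step 2: p0:(2,4)->(3,4) | p1:(5,3)->(5,4)->EXIT | p2:escaped | p3:(5,2)->(5,3) | p4:escaped
Step 3: p0:(3,4)->(3,5)->EXIT | p1:escaped | p2:escaped | p3:(5,3)->(5,4)->EXIT | p4:escaped

ESCAPED ESCAPED ESCAPED ESCAPED ESCAPED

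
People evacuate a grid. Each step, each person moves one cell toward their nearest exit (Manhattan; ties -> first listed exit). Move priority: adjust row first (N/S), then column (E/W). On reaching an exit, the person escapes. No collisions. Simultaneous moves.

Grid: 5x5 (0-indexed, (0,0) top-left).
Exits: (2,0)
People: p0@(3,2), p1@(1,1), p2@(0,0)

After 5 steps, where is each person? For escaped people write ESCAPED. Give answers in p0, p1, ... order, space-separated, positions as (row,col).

Step 1: p0:(3,2)->(2,2) | p1:(1,1)->(2,1) | p2:(0,0)->(1,0)
Step 2: p0:(2,2)->(2,1) | p1:(2,1)->(2,0)->EXIT | p2:(1,0)->(2,0)->EXIT
Step 3: p0:(2,1)->(2,0)->EXIT | p1:escaped | p2:escaped

ESCAPED ESCAPED ESCAPED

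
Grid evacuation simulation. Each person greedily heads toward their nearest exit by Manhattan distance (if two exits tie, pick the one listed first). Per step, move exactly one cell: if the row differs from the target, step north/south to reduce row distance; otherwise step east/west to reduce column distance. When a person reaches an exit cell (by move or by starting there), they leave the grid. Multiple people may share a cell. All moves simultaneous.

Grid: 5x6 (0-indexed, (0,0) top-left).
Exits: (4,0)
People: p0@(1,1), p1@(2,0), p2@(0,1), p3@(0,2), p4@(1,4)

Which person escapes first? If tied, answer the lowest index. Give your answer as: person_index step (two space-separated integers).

Answer: 1 2

Derivation:
Step 1: p0:(1,1)->(2,1) | p1:(2,0)->(3,0) | p2:(0,1)->(1,1) | p3:(0,2)->(1,2) | p4:(1,4)->(2,4)
Step 2: p0:(2,1)->(3,1) | p1:(3,0)->(4,0)->EXIT | p2:(1,1)->(2,1) | p3:(1,2)->(2,2) | p4:(2,4)->(3,4)
Step 3: p0:(3,1)->(4,1) | p1:escaped | p2:(2,1)->(3,1) | p3:(2,2)->(3,2) | p4:(3,4)->(4,4)
Step 4: p0:(4,1)->(4,0)->EXIT | p1:escaped | p2:(3,1)->(4,1) | p3:(3,2)->(4,2) | p4:(4,4)->(4,3)
Step 5: p0:escaped | p1:escaped | p2:(4,1)->(4,0)->EXIT | p3:(4,2)->(4,1) | p4:(4,3)->(4,2)
Step 6: p0:escaped | p1:escaped | p2:escaped | p3:(4,1)->(4,0)->EXIT | p4:(4,2)->(4,1)
Step 7: p0:escaped | p1:escaped | p2:escaped | p3:escaped | p4:(4,1)->(4,0)->EXIT
Exit steps: [4, 2, 5, 6, 7]
First to escape: p1 at step 2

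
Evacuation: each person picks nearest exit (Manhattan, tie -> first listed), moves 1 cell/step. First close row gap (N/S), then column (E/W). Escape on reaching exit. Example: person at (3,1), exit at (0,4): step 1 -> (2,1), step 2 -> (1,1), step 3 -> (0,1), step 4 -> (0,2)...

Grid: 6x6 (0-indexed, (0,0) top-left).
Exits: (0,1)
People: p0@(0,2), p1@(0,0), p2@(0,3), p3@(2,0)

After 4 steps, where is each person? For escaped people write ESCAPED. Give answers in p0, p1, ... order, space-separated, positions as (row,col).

Step 1: p0:(0,2)->(0,1)->EXIT | p1:(0,0)->(0,1)->EXIT | p2:(0,3)->(0,2) | p3:(2,0)->(1,0)
Step 2: p0:escaped | p1:escaped | p2:(0,2)->(0,1)->EXIT | p3:(1,0)->(0,0)
Step 3: p0:escaped | p1:escaped | p2:escaped | p3:(0,0)->(0,1)->EXIT

ESCAPED ESCAPED ESCAPED ESCAPED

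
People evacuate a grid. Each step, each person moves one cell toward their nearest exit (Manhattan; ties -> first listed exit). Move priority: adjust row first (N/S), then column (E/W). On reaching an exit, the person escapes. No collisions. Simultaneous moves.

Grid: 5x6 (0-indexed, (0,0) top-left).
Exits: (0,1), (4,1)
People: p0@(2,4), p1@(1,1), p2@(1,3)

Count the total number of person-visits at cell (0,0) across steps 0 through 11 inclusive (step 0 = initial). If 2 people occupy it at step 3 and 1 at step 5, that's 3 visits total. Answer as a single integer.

Step 0: p0@(2,4) p1@(1,1) p2@(1,3) -> at (0,0): 0 [-], cum=0
Step 1: p0@(1,4) p1@ESC p2@(0,3) -> at (0,0): 0 [-], cum=0
Step 2: p0@(0,4) p1@ESC p2@(0,2) -> at (0,0): 0 [-], cum=0
Step 3: p0@(0,3) p1@ESC p2@ESC -> at (0,0): 0 [-], cum=0
Step 4: p0@(0,2) p1@ESC p2@ESC -> at (0,0): 0 [-], cum=0
Step 5: p0@ESC p1@ESC p2@ESC -> at (0,0): 0 [-], cum=0
Total visits = 0

Answer: 0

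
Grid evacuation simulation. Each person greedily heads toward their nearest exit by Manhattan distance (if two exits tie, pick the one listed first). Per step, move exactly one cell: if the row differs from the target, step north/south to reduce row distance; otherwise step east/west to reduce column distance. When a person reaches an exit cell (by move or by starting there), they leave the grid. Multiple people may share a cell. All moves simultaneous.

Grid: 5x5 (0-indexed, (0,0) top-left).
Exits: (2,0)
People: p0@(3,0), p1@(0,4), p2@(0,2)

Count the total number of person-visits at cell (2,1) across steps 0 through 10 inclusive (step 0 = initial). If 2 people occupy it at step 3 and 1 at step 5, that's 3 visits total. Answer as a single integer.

Answer: 2

Derivation:
Step 0: p0@(3,0) p1@(0,4) p2@(0,2) -> at (2,1): 0 [-], cum=0
Step 1: p0@ESC p1@(1,4) p2@(1,2) -> at (2,1): 0 [-], cum=0
Step 2: p0@ESC p1@(2,4) p2@(2,2) -> at (2,1): 0 [-], cum=0
Step 3: p0@ESC p1@(2,3) p2@(2,1) -> at (2,1): 1 [p2], cum=1
Step 4: p0@ESC p1@(2,2) p2@ESC -> at (2,1): 0 [-], cum=1
Step 5: p0@ESC p1@(2,1) p2@ESC -> at (2,1): 1 [p1], cum=2
Step 6: p0@ESC p1@ESC p2@ESC -> at (2,1): 0 [-], cum=2
Total visits = 2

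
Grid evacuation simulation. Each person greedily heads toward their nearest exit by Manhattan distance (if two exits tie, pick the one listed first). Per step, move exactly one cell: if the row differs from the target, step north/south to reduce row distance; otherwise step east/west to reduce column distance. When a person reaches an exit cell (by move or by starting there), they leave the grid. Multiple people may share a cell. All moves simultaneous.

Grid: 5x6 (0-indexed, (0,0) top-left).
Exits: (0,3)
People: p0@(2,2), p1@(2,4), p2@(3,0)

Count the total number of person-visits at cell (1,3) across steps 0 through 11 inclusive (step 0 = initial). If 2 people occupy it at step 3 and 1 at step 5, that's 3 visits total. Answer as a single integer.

Answer: 0

Derivation:
Step 0: p0@(2,2) p1@(2,4) p2@(3,0) -> at (1,3): 0 [-], cum=0
Step 1: p0@(1,2) p1@(1,4) p2@(2,0) -> at (1,3): 0 [-], cum=0
Step 2: p0@(0,2) p1@(0,4) p2@(1,0) -> at (1,3): 0 [-], cum=0
Step 3: p0@ESC p1@ESC p2@(0,0) -> at (1,3): 0 [-], cum=0
Step 4: p0@ESC p1@ESC p2@(0,1) -> at (1,3): 0 [-], cum=0
Step 5: p0@ESC p1@ESC p2@(0,2) -> at (1,3): 0 [-], cum=0
Step 6: p0@ESC p1@ESC p2@ESC -> at (1,3): 0 [-], cum=0
Total visits = 0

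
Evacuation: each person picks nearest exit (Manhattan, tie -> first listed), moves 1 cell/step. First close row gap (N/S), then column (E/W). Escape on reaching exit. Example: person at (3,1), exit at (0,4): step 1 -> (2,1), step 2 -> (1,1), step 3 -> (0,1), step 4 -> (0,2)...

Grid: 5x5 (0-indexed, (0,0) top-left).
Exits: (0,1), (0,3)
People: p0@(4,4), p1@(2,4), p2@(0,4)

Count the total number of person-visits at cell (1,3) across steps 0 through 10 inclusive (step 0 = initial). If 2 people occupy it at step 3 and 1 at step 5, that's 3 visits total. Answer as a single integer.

Step 0: p0@(4,4) p1@(2,4) p2@(0,4) -> at (1,3): 0 [-], cum=0
Step 1: p0@(3,4) p1@(1,4) p2@ESC -> at (1,3): 0 [-], cum=0
Step 2: p0@(2,4) p1@(0,4) p2@ESC -> at (1,3): 0 [-], cum=0
Step 3: p0@(1,4) p1@ESC p2@ESC -> at (1,3): 0 [-], cum=0
Step 4: p0@(0,4) p1@ESC p2@ESC -> at (1,3): 0 [-], cum=0
Step 5: p0@ESC p1@ESC p2@ESC -> at (1,3): 0 [-], cum=0
Total visits = 0

Answer: 0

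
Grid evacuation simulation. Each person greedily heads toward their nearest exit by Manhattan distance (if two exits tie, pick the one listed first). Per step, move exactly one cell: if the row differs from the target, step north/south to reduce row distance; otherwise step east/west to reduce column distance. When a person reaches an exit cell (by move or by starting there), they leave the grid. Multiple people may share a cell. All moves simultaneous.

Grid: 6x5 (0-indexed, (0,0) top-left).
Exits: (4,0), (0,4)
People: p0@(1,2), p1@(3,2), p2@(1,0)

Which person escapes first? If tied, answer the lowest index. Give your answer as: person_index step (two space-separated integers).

Answer: 0 3

Derivation:
Step 1: p0:(1,2)->(0,2) | p1:(3,2)->(4,2) | p2:(1,0)->(2,0)
Step 2: p0:(0,2)->(0,3) | p1:(4,2)->(4,1) | p2:(2,0)->(3,0)
Step 3: p0:(0,3)->(0,4)->EXIT | p1:(4,1)->(4,0)->EXIT | p2:(3,0)->(4,0)->EXIT
Exit steps: [3, 3, 3]
First to escape: p0 at step 3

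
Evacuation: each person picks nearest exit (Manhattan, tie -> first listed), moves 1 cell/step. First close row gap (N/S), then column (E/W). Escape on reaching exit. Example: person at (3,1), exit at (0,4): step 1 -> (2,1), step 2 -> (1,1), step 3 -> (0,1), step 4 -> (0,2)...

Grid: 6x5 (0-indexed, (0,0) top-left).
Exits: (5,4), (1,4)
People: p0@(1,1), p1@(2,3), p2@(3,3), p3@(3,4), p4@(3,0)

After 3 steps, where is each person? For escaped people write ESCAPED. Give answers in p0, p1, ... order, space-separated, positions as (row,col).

Step 1: p0:(1,1)->(1,2) | p1:(2,3)->(1,3) | p2:(3,3)->(4,3) | p3:(3,4)->(4,4) | p4:(3,0)->(4,0)
Step 2: p0:(1,2)->(1,3) | p1:(1,3)->(1,4)->EXIT | p2:(4,3)->(5,3) | p3:(4,4)->(5,4)->EXIT | p4:(4,0)->(5,0)
Step 3: p0:(1,3)->(1,4)->EXIT | p1:escaped | p2:(5,3)->(5,4)->EXIT | p3:escaped | p4:(5,0)->(5,1)

ESCAPED ESCAPED ESCAPED ESCAPED (5,1)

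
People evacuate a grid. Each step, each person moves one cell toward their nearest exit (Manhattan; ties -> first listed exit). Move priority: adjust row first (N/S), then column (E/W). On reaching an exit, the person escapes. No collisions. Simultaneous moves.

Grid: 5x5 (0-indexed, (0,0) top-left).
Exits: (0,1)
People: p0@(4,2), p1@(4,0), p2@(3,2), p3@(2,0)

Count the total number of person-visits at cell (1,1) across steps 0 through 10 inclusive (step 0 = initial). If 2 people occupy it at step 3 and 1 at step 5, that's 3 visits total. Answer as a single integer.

Step 0: p0@(4,2) p1@(4,0) p2@(3,2) p3@(2,0) -> at (1,1): 0 [-], cum=0
Step 1: p0@(3,2) p1@(3,0) p2@(2,2) p3@(1,0) -> at (1,1): 0 [-], cum=0
Step 2: p0@(2,2) p1@(2,0) p2@(1,2) p3@(0,0) -> at (1,1): 0 [-], cum=0
Step 3: p0@(1,2) p1@(1,0) p2@(0,2) p3@ESC -> at (1,1): 0 [-], cum=0
Step 4: p0@(0,2) p1@(0,0) p2@ESC p3@ESC -> at (1,1): 0 [-], cum=0
Step 5: p0@ESC p1@ESC p2@ESC p3@ESC -> at (1,1): 0 [-], cum=0
Total visits = 0

Answer: 0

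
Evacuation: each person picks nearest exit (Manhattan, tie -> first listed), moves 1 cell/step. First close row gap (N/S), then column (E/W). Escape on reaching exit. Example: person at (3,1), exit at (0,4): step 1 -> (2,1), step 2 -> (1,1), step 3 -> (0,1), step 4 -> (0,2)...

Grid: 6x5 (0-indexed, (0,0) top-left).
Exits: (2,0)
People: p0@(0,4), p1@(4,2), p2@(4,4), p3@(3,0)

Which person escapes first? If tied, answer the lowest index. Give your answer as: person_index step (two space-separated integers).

Answer: 3 1

Derivation:
Step 1: p0:(0,4)->(1,4) | p1:(4,2)->(3,2) | p2:(4,4)->(3,4) | p3:(3,0)->(2,0)->EXIT
Step 2: p0:(1,4)->(2,4) | p1:(3,2)->(2,2) | p2:(3,4)->(2,4) | p3:escaped
Step 3: p0:(2,4)->(2,3) | p1:(2,2)->(2,1) | p2:(2,4)->(2,3) | p3:escaped
Step 4: p0:(2,3)->(2,2) | p1:(2,1)->(2,0)->EXIT | p2:(2,3)->(2,2) | p3:escaped
Step 5: p0:(2,2)->(2,1) | p1:escaped | p2:(2,2)->(2,1) | p3:escaped
Step 6: p0:(2,1)->(2,0)->EXIT | p1:escaped | p2:(2,1)->(2,0)->EXIT | p3:escaped
Exit steps: [6, 4, 6, 1]
First to escape: p3 at step 1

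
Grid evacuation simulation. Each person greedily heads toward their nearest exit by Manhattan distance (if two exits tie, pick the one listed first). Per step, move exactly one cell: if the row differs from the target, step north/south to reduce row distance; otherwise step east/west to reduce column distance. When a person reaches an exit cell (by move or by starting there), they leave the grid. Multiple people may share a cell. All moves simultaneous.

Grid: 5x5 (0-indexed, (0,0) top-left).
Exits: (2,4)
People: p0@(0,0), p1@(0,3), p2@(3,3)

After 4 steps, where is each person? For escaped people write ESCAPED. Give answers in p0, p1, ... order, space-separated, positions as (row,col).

Step 1: p0:(0,0)->(1,0) | p1:(0,3)->(1,3) | p2:(3,3)->(2,3)
Step 2: p0:(1,0)->(2,0) | p1:(1,3)->(2,3) | p2:(2,3)->(2,4)->EXIT
Step 3: p0:(2,0)->(2,1) | p1:(2,3)->(2,4)->EXIT | p2:escaped
Step 4: p0:(2,1)->(2,2) | p1:escaped | p2:escaped

(2,2) ESCAPED ESCAPED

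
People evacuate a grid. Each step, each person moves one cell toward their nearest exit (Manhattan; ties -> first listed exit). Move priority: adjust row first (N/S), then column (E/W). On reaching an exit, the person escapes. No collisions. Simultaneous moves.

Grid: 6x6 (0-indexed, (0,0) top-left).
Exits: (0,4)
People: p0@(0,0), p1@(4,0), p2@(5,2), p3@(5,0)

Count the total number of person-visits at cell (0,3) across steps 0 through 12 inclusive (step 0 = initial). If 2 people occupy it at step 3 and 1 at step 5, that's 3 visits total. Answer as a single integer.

Answer: 4

Derivation:
Step 0: p0@(0,0) p1@(4,0) p2@(5,2) p3@(5,0) -> at (0,3): 0 [-], cum=0
Step 1: p0@(0,1) p1@(3,0) p2@(4,2) p3@(4,0) -> at (0,3): 0 [-], cum=0
Step 2: p0@(0,2) p1@(2,0) p2@(3,2) p3@(3,0) -> at (0,3): 0 [-], cum=0
Step 3: p0@(0,3) p1@(1,0) p2@(2,2) p3@(2,0) -> at (0,3): 1 [p0], cum=1
Step 4: p0@ESC p1@(0,0) p2@(1,2) p3@(1,0) -> at (0,3): 0 [-], cum=1
Step 5: p0@ESC p1@(0,1) p2@(0,2) p3@(0,0) -> at (0,3): 0 [-], cum=1
Step 6: p0@ESC p1@(0,2) p2@(0,3) p3@(0,1) -> at (0,3): 1 [p2], cum=2
Step 7: p0@ESC p1@(0,3) p2@ESC p3@(0,2) -> at (0,3): 1 [p1], cum=3
Step 8: p0@ESC p1@ESC p2@ESC p3@(0,3) -> at (0,3): 1 [p3], cum=4
Step 9: p0@ESC p1@ESC p2@ESC p3@ESC -> at (0,3): 0 [-], cum=4
Total visits = 4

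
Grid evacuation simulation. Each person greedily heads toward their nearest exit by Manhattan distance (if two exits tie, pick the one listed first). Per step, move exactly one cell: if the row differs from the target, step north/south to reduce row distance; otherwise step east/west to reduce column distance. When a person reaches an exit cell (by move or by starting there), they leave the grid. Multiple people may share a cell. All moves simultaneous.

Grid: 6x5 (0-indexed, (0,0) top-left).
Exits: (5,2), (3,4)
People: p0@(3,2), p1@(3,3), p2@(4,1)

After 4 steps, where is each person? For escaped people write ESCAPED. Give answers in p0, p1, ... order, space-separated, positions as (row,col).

Step 1: p0:(3,2)->(4,2) | p1:(3,3)->(3,4)->EXIT | p2:(4,1)->(5,1)
Step 2: p0:(4,2)->(5,2)->EXIT | p1:escaped | p2:(5,1)->(5,2)->EXIT

ESCAPED ESCAPED ESCAPED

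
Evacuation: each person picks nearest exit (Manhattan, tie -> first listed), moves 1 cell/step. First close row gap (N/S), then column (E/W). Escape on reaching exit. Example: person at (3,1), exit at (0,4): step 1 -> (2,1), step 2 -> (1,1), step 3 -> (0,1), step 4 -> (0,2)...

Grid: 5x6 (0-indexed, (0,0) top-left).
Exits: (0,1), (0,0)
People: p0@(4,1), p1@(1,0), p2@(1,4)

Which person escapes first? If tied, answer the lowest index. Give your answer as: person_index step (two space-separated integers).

Step 1: p0:(4,1)->(3,1) | p1:(1,0)->(0,0)->EXIT | p2:(1,4)->(0,4)
Step 2: p0:(3,1)->(2,1) | p1:escaped | p2:(0,4)->(0,3)
Step 3: p0:(2,1)->(1,1) | p1:escaped | p2:(0,3)->(0,2)
Step 4: p0:(1,1)->(0,1)->EXIT | p1:escaped | p2:(0,2)->(0,1)->EXIT
Exit steps: [4, 1, 4]
First to escape: p1 at step 1

Answer: 1 1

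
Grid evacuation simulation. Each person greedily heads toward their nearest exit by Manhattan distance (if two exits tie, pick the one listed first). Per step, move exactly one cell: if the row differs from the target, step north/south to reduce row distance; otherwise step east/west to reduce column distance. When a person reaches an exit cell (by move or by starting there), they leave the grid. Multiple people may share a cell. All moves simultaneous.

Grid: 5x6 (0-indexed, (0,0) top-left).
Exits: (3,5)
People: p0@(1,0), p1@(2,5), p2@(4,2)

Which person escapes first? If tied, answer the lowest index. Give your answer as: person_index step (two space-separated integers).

Answer: 1 1

Derivation:
Step 1: p0:(1,0)->(2,0) | p1:(2,5)->(3,5)->EXIT | p2:(4,2)->(3,2)
Step 2: p0:(2,0)->(3,0) | p1:escaped | p2:(3,2)->(3,3)
Step 3: p0:(3,0)->(3,1) | p1:escaped | p2:(3,3)->(3,4)
Step 4: p0:(3,1)->(3,2) | p1:escaped | p2:(3,4)->(3,5)->EXIT
Step 5: p0:(3,2)->(3,3) | p1:escaped | p2:escaped
Step 6: p0:(3,3)->(3,4) | p1:escaped | p2:escaped
Step 7: p0:(3,4)->(3,5)->EXIT | p1:escaped | p2:escaped
Exit steps: [7, 1, 4]
First to escape: p1 at step 1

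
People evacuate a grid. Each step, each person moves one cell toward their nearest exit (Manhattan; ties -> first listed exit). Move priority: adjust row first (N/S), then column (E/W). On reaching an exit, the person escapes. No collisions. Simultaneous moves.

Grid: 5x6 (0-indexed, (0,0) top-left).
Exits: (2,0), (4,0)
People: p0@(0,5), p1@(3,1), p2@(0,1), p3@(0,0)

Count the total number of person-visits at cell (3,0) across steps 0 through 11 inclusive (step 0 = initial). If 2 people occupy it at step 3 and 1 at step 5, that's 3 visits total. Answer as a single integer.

Answer: 0

Derivation:
Step 0: p0@(0,5) p1@(3,1) p2@(0,1) p3@(0,0) -> at (3,0): 0 [-], cum=0
Step 1: p0@(1,5) p1@(2,1) p2@(1,1) p3@(1,0) -> at (3,0): 0 [-], cum=0
Step 2: p0@(2,5) p1@ESC p2@(2,1) p3@ESC -> at (3,0): 0 [-], cum=0
Step 3: p0@(2,4) p1@ESC p2@ESC p3@ESC -> at (3,0): 0 [-], cum=0
Step 4: p0@(2,3) p1@ESC p2@ESC p3@ESC -> at (3,0): 0 [-], cum=0
Step 5: p0@(2,2) p1@ESC p2@ESC p3@ESC -> at (3,0): 0 [-], cum=0
Step 6: p0@(2,1) p1@ESC p2@ESC p3@ESC -> at (3,0): 0 [-], cum=0
Step 7: p0@ESC p1@ESC p2@ESC p3@ESC -> at (3,0): 0 [-], cum=0
Total visits = 0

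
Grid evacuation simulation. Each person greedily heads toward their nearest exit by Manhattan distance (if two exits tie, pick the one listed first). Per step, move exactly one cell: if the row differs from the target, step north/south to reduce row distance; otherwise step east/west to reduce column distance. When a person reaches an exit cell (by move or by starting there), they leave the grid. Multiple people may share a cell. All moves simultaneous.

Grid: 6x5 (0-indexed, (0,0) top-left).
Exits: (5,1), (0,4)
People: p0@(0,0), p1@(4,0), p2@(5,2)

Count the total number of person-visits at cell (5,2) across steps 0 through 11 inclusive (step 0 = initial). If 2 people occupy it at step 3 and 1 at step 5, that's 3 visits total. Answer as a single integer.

Answer: 1

Derivation:
Step 0: p0@(0,0) p1@(4,0) p2@(5,2) -> at (5,2): 1 [p2], cum=1
Step 1: p0@(0,1) p1@(5,0) p2@ESC -> at (5,2): 0 [-], cum=1
Step 2: p0@(0,2) p1@ESC p2@ESC -> at (5,2): 0 [-], cum=1
Step 3: p0@(0,3) p1@ESC p2@ESC -> at (5,2): 0 [-], cum=1
Step 4: p0@ESC p1@ESC p2@ESC -> at (5,2): 0 [-], cum=1
Total visits = 1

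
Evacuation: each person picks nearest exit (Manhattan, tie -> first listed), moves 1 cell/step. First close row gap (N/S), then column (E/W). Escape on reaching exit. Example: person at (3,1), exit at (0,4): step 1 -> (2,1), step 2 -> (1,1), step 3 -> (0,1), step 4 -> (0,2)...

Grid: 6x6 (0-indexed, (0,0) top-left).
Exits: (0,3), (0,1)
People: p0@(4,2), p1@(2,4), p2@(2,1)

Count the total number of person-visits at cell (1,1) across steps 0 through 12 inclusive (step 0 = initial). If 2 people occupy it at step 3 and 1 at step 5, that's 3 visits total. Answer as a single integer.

Answer: 1

Derivation:
Step 0: p0@(4,2) p1@(2,4) p2@(2,1) -> at (1,1): 0 [-], cum=0
Step 1: p0@(3,2) p1@(1,4) p2@(1,1) -> at (1,1): 1 [p2], cum=1
Step 2: p0@(2,2) p1@(0,4) p2@ESC -> at (1,1): 0 [-], cum=1
Step 3: p0@(1,2) p1@ESC p2@ESC -> at (1,1): 0 [-], cum=1
Step 4: p0@(0,2) p1@ESC p2@ESC -> at (1,1): 0 [-], cum=1
Step 5: p0@ESC p1@ESC p2@ESC -> at (1,1): 0 [-], cum=1
Total visits = 1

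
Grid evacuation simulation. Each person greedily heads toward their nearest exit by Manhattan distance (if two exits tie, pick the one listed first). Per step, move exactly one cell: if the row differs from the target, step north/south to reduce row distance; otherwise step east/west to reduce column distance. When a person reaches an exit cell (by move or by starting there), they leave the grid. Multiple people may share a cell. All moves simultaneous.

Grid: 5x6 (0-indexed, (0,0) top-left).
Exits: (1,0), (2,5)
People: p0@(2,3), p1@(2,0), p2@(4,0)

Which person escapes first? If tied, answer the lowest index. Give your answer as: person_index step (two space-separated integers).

Step 1: p0:(2,3)->(2,4) | p1:(2,0)->(1,0)->EXIT | p2:(4,0)->(3,0)
Step 2: p0:(2,4)->(2,5)->EXIT | p1:escaped | p2:(3,0)->(2,0)
Step 3: p0:escaped | p1:escaped | p2:(2,0)->(1,0)->EXIT
Exit steps: [2, 1, 3]
First to escape: p1 at step 1

Answer: 1 1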